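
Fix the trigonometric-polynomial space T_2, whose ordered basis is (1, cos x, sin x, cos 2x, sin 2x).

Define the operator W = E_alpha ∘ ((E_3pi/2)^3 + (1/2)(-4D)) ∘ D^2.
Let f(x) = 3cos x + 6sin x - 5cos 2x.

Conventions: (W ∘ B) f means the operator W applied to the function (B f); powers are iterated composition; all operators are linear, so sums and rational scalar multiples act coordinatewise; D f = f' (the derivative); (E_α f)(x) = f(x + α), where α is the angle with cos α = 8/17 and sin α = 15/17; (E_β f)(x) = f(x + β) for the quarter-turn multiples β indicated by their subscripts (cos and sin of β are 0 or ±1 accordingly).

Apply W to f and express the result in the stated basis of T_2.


D f = 6cos x - 3sin x + 10sin 2x
D D f = -3cos x - 6sin x + 20cos 2x
E_3pi/2 D^2 f = 6cos x - 3sin x - 20cos 2x
E_3pi/2 E_3pi/2 D^2 f = 3cos x + 6sin x + 20cos 2x
E_3pi/2 E_3pi/2 E_3pi/2 D^2 f = -6cos x + 3sin x - 20cos 2x
D D^2 f = -6cos x + 3sin x - 40sin 2x
(-4D) D^2 f = 24cos x - 12sin x + 160sin 2x
((1/2)(-4D)) D^2 f = 12cos x - 6sin x + 80sin 2x
((E_3pi/2)^3 + (1/2)(-4D)) D^2 f = 6cos x - 3sin x - 20cos 2x + 80sin 2x
E_alpha ((E_3pi/2)^3 + (1/2)(-4D)) D^2 f = (3/17)cos x - (114/17)sin x + (22420/289)cos 2x - (8080/289)sin 2x

the image equals g(x) = (3/17)cos x - (114/17)sin x + (22420/289)cos 2x - (8080/289)sin 2x


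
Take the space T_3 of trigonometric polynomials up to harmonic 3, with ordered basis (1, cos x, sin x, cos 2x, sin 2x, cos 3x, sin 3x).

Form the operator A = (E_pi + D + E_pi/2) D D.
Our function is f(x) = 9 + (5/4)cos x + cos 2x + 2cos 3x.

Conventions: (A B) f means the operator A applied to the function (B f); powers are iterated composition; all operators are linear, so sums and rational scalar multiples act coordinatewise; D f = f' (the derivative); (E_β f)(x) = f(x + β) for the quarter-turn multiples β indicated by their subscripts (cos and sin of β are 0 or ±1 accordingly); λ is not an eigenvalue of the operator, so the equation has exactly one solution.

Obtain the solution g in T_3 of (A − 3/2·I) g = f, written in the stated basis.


write g with unknown coordinates in the stated basis and equate coefficients in (A − 3/2·I) g = f
solving from the highest basis element down gives g = -6 - (5/34)cos x - (10/17)sin x - (6/265)cos 2x - (32/265)sin 2x + (20/507)cos 3x - (16/169)sin 3x
check: A g = (35/34)cos x - (15/17)sin x + (256/265)cos 2x - (48/265)sin 2x + (348/169)cos 3x - (24/169)sin 3x
so A g − 3/2·g = 9 + (5/4)cos x + cos 2x + 2cos 3x = f ✓

g(x) = -6 - (5/34)cos x - (10/17)sin x - (6/265)cos 2x - (32/265)sin 2x + (20/507)cos 3x - (16/169)sin 3x


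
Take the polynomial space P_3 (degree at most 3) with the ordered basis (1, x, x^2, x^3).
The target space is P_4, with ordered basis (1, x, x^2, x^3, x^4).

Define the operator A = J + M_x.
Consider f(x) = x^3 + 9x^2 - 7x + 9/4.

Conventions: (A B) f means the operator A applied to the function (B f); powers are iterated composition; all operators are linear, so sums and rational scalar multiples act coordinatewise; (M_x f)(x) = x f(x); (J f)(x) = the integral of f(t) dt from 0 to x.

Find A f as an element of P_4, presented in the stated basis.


J f = (1/4)x^4 + 3x^3 - (7/2)x^2 + (9/4)x
M_x f = x^4 + 9x^3 - 7x^2 + (9/4)x
(J + M_x) f = (5/4)x^4 + 12x^3 - (21/2)x^2 + (9/2)x

g(x) = (5/4)x^4 + 12x^3 - (21/2)x^2 + (9/2)x


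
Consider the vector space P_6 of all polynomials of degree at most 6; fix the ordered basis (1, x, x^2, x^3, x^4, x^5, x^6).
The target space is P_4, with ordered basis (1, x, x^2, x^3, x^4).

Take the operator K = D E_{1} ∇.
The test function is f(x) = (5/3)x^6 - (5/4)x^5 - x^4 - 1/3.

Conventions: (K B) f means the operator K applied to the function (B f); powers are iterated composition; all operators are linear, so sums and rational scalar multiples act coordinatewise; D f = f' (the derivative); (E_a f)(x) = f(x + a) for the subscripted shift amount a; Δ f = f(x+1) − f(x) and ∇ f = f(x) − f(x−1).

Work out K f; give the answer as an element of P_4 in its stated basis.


∇ f = 10x^5 - (125/4)x^4 + (251/6)x^3 - (63/2)x^2 + (49/4)x - 23/12
E_{1} ∇ f = 10x^5 + (75/4)x^4 + (101/6)x^3 + (13/2)x^2 - (1/4)x - 7/12
D E_{1} ∇ f = 50x^4 + 75x^3 + (101/2)x^2 + 13x - 1/4

the image equals g(x) = 50x^4 + 75x^3 + (101/2)x^2 + 13x - 1/4


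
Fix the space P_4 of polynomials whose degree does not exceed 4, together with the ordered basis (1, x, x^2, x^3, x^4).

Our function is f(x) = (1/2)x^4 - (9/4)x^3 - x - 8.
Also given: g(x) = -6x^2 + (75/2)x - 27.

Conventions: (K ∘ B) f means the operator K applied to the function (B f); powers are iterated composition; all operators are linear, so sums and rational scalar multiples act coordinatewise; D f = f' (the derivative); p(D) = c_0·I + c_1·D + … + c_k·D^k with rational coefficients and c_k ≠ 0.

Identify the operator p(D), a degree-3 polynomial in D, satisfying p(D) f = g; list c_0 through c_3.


D^0 f = (1/2)x^4 - (9/4)x^3 - x - 8
D^1 f = 2x^3 - (27/4)x^2 - 1
D^2 f = 6x^2 - (27/2)x
D^3 f = 12x - 27/2
matching coefficients of g against c_0 f + c_1 Df + … from the top degree down determines the c_i
solution: c_0 = 0, c_1 = 0, c_2 = -1, c_3 = 2

c_0 = 0, c_1 = 0, c_2 = -1, c_3 = 2


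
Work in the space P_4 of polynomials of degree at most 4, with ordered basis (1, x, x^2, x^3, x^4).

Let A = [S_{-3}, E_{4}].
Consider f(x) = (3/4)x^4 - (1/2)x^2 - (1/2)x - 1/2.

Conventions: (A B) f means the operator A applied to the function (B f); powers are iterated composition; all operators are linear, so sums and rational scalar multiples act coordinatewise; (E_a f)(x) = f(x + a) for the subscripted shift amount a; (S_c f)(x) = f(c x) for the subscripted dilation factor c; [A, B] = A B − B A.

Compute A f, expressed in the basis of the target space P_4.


E_{4} f = (3/4)x^4 + 12x^3 + (143/2)x^2 + (375/2)x + 363/2
S_{-3} E_{4} f = (243/4)x^4 - 324x^3 + (1287/2)x^2 - (1125/2)x + 363/2
S_{-3} f = (243/4)x^4 - (9/2)x^2 + (3/2)x - 1/2
E_{4} S_{-3} f = (243/4)x^4 + 972x^3 + (11655/2)x^2 + (31035/2)x + 30971/2
[S_{-3}, E_{4}] f = -1296x^3 - 5184x^2 - 16080x - 15304

g(x) = -1296x^3 - 5184x^2 - 16080x - 15304


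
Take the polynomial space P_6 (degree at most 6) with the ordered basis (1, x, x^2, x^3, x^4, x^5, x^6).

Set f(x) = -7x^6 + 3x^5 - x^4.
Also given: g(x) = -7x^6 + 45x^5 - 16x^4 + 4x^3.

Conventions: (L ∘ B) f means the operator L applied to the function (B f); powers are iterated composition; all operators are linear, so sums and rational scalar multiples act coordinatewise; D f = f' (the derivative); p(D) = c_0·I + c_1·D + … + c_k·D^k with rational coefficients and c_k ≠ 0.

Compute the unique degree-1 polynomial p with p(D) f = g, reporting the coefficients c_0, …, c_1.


p(D) = I − D, i.e. c_0 = 1, c_1 = -1

D^0 f = -7x^6 + 3x^5 - x^4
D^1 f = -42x^5 + 15x^4 - 4x^3
matching coefficients of g against c_0 f + c_1 Df + … from the top degree down determines the c_i
solution: c_0 = 1, c_1 = -1


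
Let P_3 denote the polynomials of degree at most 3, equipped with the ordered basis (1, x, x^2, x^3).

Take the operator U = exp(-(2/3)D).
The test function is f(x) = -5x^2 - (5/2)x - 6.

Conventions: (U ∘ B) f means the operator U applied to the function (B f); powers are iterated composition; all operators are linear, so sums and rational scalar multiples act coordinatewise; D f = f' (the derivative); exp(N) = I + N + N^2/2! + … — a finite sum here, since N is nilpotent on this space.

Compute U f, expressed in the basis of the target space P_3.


order-1 term: (20/3)x + 5/3
order-2 term: -20/9
the series for exp(-(2/3)D) f terminates at order 2
exp(-(2/3)D) f = -5x^2 + (25/6)x - 59/9

the result is g(x) = -5x^2 + (25/6)x - 59/9


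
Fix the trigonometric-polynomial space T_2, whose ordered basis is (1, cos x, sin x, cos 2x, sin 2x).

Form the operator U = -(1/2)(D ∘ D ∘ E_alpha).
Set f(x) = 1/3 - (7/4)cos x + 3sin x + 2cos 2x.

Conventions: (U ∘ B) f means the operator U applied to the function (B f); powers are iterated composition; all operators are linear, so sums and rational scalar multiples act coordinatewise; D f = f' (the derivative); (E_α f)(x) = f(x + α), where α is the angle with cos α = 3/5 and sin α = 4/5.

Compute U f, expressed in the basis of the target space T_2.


E_alpha f = 1/3 + (27/20)cos x + (16/5)sin x - (14/25)cos 2x - (48/25)sin 2x
D E_alpha f = (16/5)cos x - (27/20)sin x - (96/25)cos 2x + (28/25)sin 2x
D D E_alpha f = -(27/20)cos x - (16/5)sin x + (56/25)cos 2x + (192/25)sin 2x
(-(1/2)(D ∘ D ∘ E_alpha)) f = (27/40)cos x + (8/5)sin x - (28/25)cos 2x - (96/25)sin 2x

the result is g(x) = (27/40)cos x + (8/5)sin x - (28/25)cos 2x - (96/25)sin 2x


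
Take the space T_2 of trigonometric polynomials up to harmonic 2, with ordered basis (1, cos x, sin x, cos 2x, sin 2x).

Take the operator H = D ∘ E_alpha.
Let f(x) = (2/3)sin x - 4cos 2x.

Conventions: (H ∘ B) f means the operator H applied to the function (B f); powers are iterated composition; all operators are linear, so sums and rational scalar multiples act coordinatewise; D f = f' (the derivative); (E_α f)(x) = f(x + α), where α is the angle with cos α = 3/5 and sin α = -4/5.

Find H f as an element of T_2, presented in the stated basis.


the result is g(x) = (2/5)cos x + (8/15)sin x - (192/25)cos 2x - (56/25)sin 2x

E_alpha f = -(8/15)cos x + (2/5)sin x + (28/25)cos 2x - (96/25)sin 2x
D E_alpha f = (2/5)cos x + (8/15)sin x - (192/25)cos 2x - (56/25)sin 2x


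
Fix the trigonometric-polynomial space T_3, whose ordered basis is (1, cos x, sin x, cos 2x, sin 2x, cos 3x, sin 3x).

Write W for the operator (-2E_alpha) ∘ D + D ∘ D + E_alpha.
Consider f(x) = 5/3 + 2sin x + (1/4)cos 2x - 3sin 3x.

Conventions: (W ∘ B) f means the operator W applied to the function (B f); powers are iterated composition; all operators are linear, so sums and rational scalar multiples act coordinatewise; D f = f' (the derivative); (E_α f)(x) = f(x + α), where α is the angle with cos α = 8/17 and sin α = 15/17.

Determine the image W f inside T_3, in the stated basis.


g(x) = 5/3 - (2/17)cos x + (42/17)sin x - (21/68)cos 2x - (13/17)sin 2x - (86499/4913)cos 3x + (156225/4913)sin 3x

D f = 2cos x - (1/2)sin 2x - 9cos 3x
E_alpha D f = (16/17)cos x - (30/17)sin x - (120/289)cos 2x + (161/578)sin 2x + (43992/4913)cos 3x - (4455/4913)sin 3x
(-2E_alpha) D f = -(32/17)cos x + (60/17)sin x + (240/289)cos 2x - (161/289)sin 2x - (87984/4913)cos 3x + (8910/4913)sin 3x
D f = 2cos x - (1/2)sin 2x - 9cos 3x
D D f = -2sin x - cos 2x + 27sin 3x
E_alpha f = 5/3 + (30/17)cos x + (16/17)sin x - (161/1156)cos 2x - (60/289)sin 2x + (1485/4913)cos 3x + (14664/4913)sin 3x
((-2E_alpha) ∘ D + D ∘ D + E_alpha) f = 5/3 - (2/17)cos x + (42/17)sin x - (21/68)cos 2x - (13/17)sin 2x - (86499/4913)cos 3x + (156225/4913)sin 3x


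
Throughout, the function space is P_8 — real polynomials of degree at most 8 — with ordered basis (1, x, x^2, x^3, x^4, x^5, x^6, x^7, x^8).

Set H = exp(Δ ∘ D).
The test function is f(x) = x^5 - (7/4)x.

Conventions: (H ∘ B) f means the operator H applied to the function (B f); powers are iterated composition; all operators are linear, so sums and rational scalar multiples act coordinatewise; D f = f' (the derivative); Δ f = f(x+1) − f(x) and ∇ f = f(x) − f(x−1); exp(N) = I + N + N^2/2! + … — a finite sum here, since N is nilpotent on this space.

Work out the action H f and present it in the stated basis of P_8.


the result is g(x) = x^5 + 20x^3 + 30x^2 + (313/4)x + 65

order-1 term: 20x^3 + 30x^2 + 20x + 5
order-2 term: 60x + 60
the series for exp(Δ ∘ D) f terminates at order 2
exp(Δ ∘ D) f = x^5 + 20x^3 + 30x^2 + (313/4)x + 65


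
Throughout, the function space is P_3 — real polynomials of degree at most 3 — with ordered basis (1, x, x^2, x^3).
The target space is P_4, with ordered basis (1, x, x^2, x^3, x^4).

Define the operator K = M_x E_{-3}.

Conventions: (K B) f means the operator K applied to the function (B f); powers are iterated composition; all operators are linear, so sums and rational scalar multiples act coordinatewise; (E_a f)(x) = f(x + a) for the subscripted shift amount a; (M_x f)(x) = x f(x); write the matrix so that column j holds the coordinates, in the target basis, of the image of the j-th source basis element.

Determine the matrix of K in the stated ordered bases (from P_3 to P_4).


the matrix is [[0, 0, 0, 0]; [1, -3, 9, -27]; [0, 1, -6, 27]; [0, 0, 1, -9]; [0, 0, 0, 1]] (rows listed top to bottom)

image of 1: x
image of x: x^2 - 3x
image of x^2: x^3 - 6x^2 + 9x
image of x^3: x^4 - 9x^3 + 27x^2 - 27x
each image's coordinates form column j of the matrix


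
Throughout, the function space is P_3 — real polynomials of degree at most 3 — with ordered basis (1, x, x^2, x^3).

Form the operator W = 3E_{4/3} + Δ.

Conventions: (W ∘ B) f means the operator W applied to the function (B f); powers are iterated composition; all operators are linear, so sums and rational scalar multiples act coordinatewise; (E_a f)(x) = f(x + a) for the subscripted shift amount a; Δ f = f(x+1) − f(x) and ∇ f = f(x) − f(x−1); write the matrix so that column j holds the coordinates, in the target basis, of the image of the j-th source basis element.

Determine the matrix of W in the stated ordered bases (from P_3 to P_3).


the matrix is [[3, 5, 19/3, 73/9]; [0, 3, 10, 19]; [0, 0, 3, 15]; [0, 0, 0, 3]] (rows listed top to bottom)

image of 1: 3
image of x: 3x + 5
image of x^2: 3x^2 + 10x + 19/3
image of x^3: 3x^3 + 15x^2 + 19x + 73/9
each image's coordinates form column j of the matrix


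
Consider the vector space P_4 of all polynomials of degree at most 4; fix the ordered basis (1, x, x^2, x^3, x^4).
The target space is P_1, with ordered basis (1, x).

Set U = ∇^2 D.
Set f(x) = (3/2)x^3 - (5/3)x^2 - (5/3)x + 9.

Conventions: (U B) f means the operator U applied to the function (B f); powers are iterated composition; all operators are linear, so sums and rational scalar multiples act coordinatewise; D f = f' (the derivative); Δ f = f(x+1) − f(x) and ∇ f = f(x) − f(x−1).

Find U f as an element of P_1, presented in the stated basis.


the image equals g(x) = 9

D f = (9/2)x^2 - (10/3)x - 5/3
∇ D f = 9x - 47/6
∇ ∇ D f = 9


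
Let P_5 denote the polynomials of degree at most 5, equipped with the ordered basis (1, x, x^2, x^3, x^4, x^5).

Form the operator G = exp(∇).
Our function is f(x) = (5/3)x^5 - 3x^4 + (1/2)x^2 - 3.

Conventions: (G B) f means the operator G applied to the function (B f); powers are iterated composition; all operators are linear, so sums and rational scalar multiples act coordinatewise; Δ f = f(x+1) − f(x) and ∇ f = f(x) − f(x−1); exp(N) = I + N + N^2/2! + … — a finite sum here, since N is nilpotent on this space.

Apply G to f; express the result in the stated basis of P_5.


the image equals g(x) = (5/3)x^5 + (16/3)x^4 - 12x^3 - (97/6)x^2 + (64/3)x - 8/3

order-1 term: (25/3)x^4 - (86/3)x^3 + (104/3)x^2 - (58/3)x + 25/6
order-2 term: (50/3)x^3 - 68x^2 + (283/3)x - 91/2
order-3 term: (50/3)x^2 - 62x + 179/3
order-4 term: (25/3)x - 59/3
order-5 term: 5/3
the series for exp(∇) f terminates at order 5
exp(∇) f = (5/3)x^5 + (16/3)x^4 - 12x^3 - (97/6)x^2 + (64/3)x - 8/3


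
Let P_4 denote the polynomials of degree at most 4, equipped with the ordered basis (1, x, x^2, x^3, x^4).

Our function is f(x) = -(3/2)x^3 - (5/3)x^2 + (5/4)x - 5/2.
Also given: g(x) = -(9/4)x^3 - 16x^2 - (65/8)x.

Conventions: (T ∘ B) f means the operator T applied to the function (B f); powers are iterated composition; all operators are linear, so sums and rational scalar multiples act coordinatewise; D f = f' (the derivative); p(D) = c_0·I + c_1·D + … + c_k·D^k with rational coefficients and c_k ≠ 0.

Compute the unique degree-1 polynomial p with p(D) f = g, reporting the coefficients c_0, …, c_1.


c_0 = 3/2, c_1 = 3

D^0 f = -(3/2)x^3 - (5/3)x^2 + (5/4)x - 5/2
D^1 f = -(9/2)x^2 - (10/3)x + 5/4
matching coefficients of g against c_0 f + c_1 Df + … from the top degree down determines the c_i
solution: c_0 = 3/2, c_1 = 3


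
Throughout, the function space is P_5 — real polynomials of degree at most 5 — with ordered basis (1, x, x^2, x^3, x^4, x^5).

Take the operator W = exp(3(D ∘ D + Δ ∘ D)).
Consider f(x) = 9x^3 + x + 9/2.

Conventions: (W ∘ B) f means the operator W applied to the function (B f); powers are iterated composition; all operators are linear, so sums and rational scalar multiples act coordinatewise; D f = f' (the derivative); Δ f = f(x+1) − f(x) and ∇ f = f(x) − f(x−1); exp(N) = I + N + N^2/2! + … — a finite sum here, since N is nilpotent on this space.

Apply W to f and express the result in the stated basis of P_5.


the image equals g(x) = 9x^3 + 325x + 171/2

order-1 term: 324x + 81
the series for exp(3(D ∘ D + Δ ∘ D)) f terminates at order 1
exp(3(D ∘ D + Δ ∘ D)) f = 9x^3 + 325x + 171/2


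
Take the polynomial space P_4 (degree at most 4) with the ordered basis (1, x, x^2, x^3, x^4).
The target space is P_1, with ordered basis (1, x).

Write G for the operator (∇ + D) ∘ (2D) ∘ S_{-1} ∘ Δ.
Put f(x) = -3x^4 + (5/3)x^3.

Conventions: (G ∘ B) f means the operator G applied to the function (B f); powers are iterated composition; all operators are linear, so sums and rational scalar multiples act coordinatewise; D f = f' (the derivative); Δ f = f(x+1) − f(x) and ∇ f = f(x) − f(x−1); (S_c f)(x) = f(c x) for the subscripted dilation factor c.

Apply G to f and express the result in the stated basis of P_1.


the image equals g(x) = 288x - 176

Δ f = -12x^3 - 13x^2 - 7x - 4/3
S_{-1} Δ f = 12x^3 - 13x^2 + 7x - 4/3
D (S_{-1} ∘ Δ) f = 36x^2 - 26x + 7
(2D) (S_{-1} ∘ Δ) f = 72x^2 - 52x + 14
∇ (2D) (S_{-1} ∘ Δ) f = 144x - 124
D (2D) (S_{-1} ∘ Δ) f = 144x - 52
(∇ + D) (2D) (S_{-1} ∘ Δ) f = 288x - 176


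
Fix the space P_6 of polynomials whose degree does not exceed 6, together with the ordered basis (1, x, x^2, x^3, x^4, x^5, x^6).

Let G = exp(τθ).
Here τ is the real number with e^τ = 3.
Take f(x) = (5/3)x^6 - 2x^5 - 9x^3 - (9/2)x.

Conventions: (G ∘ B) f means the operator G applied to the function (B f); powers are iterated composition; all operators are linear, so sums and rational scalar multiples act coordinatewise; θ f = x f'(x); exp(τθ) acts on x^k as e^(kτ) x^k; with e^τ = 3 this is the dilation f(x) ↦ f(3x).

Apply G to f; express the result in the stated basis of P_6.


the result is g(x) = 1215x^6 - 486x^5 - 243x^3 - (27/2)x

exp(τθ) x^k = e^(kτ) x^k; with e^τ = 3 this sends x^k to 3^k x^k
x ↦ 3 x
x^3 ↦ 27 x^3
x^5 ↦ 243 x^5
x^6 ↦ 729 x^6
applying this coordinatewise to f: exp(τθ) f = 1215x^6 - 486x^5 - 243x^3 - (27/2)x


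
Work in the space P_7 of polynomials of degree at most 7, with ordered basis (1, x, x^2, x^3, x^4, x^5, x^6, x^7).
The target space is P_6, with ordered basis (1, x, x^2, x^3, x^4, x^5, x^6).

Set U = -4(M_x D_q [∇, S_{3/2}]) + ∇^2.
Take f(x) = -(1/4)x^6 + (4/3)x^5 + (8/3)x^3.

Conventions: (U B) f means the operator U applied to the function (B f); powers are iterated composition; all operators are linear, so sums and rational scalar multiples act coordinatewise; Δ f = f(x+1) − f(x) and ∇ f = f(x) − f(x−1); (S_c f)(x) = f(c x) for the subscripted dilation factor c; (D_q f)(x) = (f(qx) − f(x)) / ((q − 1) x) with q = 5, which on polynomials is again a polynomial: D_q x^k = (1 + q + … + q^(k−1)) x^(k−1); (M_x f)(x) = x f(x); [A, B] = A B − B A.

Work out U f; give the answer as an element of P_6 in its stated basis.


S_{3/2} f = -(729/256)x^6 + (81/8)x^5 + 9x^3
∇ S_{3/2} f = -(2187/128)x^5 + (23895/256)x^4 - (10125/64)x^3 + (43767/256)x^2 - (12123/128)x + 5625/256
∇ f = -(3/2)x^5 + (125/12)x^4 - (55/3)x^3 + (301/12)x^2 - (97/6)x + 17/4
S_{3/2} ∇ f = -(729/64)x^5 + (3375/64)x^4 - (495/8)x^3 + (903/16)x^2 - (97/4)x + 17/4
[∇, S_{3/2}] f = -(729/128)x^5 + (10395/256)x^4 - (6165/64)x^3 + (29319/256)x^2 - (9019/128)x + 4537/256
D_q [∇, S_{3/2}] f = -(569349/128)x^4 + (405405/64)x^3 - (191115/64)x^2 + (87957/128)x - 9019/128
M_x D_q [∇, S_{3/2}] f = -(569349/128)x^5 + (405405/64)x^4 - (191115/64)x^3 + (87957/128)x^2 - (9019/128)x
(-4(M_x D_q [∇, S_{3/2}])) f = (569349/32)x^5 - (405405/16)x^4 + (191115/16)x^3 - (87957/32)x^2 + (9019/32)x
∇ f = -(3/2)x^5 + (125/12)x^4 - (55/3)x^3 + (301/12)x^2 - (97/6)x + 17/4
∇ ∇ f = -(15/2)x^4 + (170/3)x^3 - (265/2)x^2 + (463/3)x - 143/2
(-4(M_x D_q [∇, S_{3/2}]) + ∇^2) f = (569349/32)x^5 - (405525/16)x^4 + (576065/48)x^3 - (92197/32)x^2 + (41873/96)x - 143/2

the result is g(x) = (569349/32)x^5 - (405525/16)x^4 + (576065/48)x^3 - (92197/32)x^2 + (41873/96)x - 143/2


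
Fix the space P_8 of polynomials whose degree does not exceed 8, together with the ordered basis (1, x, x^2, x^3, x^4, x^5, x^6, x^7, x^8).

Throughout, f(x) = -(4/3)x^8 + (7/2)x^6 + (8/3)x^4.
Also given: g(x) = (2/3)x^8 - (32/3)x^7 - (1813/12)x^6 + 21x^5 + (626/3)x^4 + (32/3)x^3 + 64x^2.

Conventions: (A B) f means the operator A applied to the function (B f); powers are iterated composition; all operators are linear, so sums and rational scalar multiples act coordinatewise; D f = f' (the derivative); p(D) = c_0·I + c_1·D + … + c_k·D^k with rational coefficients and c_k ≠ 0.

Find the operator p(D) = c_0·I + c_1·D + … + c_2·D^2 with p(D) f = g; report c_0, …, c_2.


D^0 f = -(4/3)x^8 + (7/2)x^6 + (8/3)x^4
D^1 f = -(32/3)x^7 + 21x^5 + (32/3)x^3
D^2 f = -(224/3)x^6 + 105x^4 + 32x^2
matching coefficients of g against c_0 f + c_1 Df + … from the top degree down determines the c_i
solution: c_0 = -1/2, c_1 = 1, c_2 = 2

p(D) = -(1/2)·I + D + 2·D^2, i.e. c_0 = -1/2, c_1 = 1, c_2 = 2


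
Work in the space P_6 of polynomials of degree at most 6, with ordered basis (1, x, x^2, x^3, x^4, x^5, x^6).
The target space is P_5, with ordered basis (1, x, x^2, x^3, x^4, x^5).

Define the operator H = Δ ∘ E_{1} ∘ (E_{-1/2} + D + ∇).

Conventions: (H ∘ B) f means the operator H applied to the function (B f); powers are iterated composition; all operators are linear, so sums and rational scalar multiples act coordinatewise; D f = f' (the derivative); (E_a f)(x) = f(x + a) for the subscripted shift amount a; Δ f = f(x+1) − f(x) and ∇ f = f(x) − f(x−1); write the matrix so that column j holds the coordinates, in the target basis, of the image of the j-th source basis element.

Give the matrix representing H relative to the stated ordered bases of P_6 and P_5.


image of 1: 0
image of x: 1
image of x^2: 2x + 6
image of x^3: 3x^2 + 18x + 73/4
image of x^4: 4x^3 + 36x^2 + 73x + 47
image of x^5: 5x^4 + 60x^3 + (365/2)x^2 + 235x + 1801/16
image of x^6: 6x^5 + 90x^4 + 365x^3 + 705x^2 + (5403/8)x + 2075/8
each image's coordinates form column j of the matrix

the matrix is [[0, 1, 6, 73/4, 47, 1801/16, 2075/8]; [0, 0, 2, 18, 73, 235, 5403/8]; [0, 0, 0, 3, 36, 365/2, 705]; [0, 0, 0, 0, 4, 60, 365]; [0, 0, 0, 0, 0, 5, 90]; [0, 0, 0, 0, 0, 0, 6]] (rows listed top to bottom)


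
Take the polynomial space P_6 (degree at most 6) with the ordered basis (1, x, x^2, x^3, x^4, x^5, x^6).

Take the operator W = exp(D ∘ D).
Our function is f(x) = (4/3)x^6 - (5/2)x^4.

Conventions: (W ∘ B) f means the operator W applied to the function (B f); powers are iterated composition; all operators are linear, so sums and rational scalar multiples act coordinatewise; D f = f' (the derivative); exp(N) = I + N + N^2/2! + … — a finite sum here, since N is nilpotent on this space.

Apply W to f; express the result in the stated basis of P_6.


order-1 term: 40x^4 - 30x^2
order-2 term: 240x^2 - 30
order-3 term: 160
the series for exp(D ∘ D) f terminates at order 3
exp(D ∘ D) f = (4/3)x^6 + (75/2)x^4 + 210x^2 + 130

the result is g(x) = (4/3)x^6 + (75/2)x^4 + 210x^2 + 130


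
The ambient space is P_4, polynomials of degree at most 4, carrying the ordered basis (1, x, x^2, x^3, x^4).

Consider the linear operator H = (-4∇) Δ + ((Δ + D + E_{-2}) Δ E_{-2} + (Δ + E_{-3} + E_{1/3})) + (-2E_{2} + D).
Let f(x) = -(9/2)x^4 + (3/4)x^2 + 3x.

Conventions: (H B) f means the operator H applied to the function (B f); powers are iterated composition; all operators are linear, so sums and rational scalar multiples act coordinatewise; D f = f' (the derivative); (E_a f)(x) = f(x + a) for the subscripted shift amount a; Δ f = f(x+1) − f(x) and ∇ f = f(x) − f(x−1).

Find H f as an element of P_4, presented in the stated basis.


g(x) = 66x^3 + 240x^2 + (2123/6)x + 3526/9

Δ f = -18x^3 - 27x^2 - (33/2)x - 3/4
∇ Δ f = -54x^2 - 15/2
(-4∇) Δ f = 216x^2 + 30
E_{-2} f = -(9/2)x^4 + 36x^3 - (429/4)x^2 + 144x - 75
Δ E_{-2} f = -18x^3 + 81x^2 - (249/2)x + 273/4
Δ Δ E_{-2} f = -54x^2 + 108x - 123/2
D Δ E_{-2} f = -54x^2 + 162x - 249/2
E_{-2} Δ E_{-2} f = -18x^3 + 189x^2 - (1329/2)x + 3141/4
(Δ + D + E_{-2}) Δ E_{-2} f = -18x^3 + 81x^2 - (789/2)x + 2397/4
Δ f = -18x^3 - 27x^2 - (33/2)x - 3/4
E_{-3} f = -(9/2)x^4 + 54x^3 - (969/4)x^2 + (969/2)x - 1467/4
E_{1/3} f = -(9/2)x^4 - 6x^3 - (9/4)x^2 + (17/6)x + 37/36
(Δ + E_{-3} + E_{1/3}) f = -9x^4 + 30x^3 - (543/2)x^2 + (2825/6)x - 13193/36
((Δ + D + E_{-2}) Δ E_{-2} + (Δ + E_{-3} + E_{1/3})) f = -9x^4 + 12x^3 - (381/2)x^2 + (229/3)x + 2095/9
E_{2} f = -(9/2)x^4 - 36x^3 - (429/4)x^2 - 138x - 63
(-2E_{2}) f = 9x^4 + 72x^3 + (429/2)x^2 + 276x + 126
D f = -18x^3 + (3/2)x + 3
(-2E_{2} + D) f = 9x^4 + 54x^3 + (429/2)x^2 + (555/2)x + 129
((-4∇) Δ + ((Δ + D + E_{-2}) Δ E_{-2} + (Δ + E_{-3} + E_{1/3})) + (-2E_{2} + D)) f = 66x^3 + 240x^2 + (2123/6)x + 3526/9


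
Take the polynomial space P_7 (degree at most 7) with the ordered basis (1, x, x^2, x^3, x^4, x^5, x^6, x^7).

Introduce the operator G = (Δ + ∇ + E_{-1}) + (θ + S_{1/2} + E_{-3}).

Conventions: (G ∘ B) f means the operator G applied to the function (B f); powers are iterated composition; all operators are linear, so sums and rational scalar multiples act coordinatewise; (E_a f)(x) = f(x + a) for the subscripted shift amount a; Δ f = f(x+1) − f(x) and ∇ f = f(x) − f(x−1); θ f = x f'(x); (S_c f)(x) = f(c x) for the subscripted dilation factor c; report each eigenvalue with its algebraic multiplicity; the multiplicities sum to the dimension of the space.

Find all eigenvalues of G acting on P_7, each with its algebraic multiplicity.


image of 1: 3
image of x: (7/2)x - 2
image of x^2: (17/4)x^2 - 4x + 10
image of x^3: (41/8)x^3 - 6x^2 + 30x - 26
image of x^4: (97/16)x^4 - 8x^3 + 60x^2 - 104x + 82
image of x^5: (225/32)x^5 - 10x^4 + 100x^3 - 260x^2 + 410x - 242
image of x^6: (513/64)x^6 - 12x^5 + 150x^4 - 520x^3 + 1230x^2 - 1452x + 730
image of x^7: (1153/128)x^7 - 14x^6 + 210x^5 - 910x^4 + 2870x^3 - 5082x^2 + 5110x - 2186
the matrix is upper triangular; its diagonal is (3, 7/2, 17/4, 41/8, 97/16, 225/32, 513/64, 1153/128)
for a triangular matrix the eigenvalues are the diagonal entries, with algebraic multiplicity their repetition count

λ = 3 (multiplicity 1), λ = 7/2 (multiplicity 1), λ = 17/4 (multiplicity 1), λ = 41/8 (multiplicity 1), λ = 97/16 (multiplicity 1), λ = 225/32 (multiplicity 1), λ = 513/64 (multiplicity 1), λ = 1153/128 (multiplicity 1)


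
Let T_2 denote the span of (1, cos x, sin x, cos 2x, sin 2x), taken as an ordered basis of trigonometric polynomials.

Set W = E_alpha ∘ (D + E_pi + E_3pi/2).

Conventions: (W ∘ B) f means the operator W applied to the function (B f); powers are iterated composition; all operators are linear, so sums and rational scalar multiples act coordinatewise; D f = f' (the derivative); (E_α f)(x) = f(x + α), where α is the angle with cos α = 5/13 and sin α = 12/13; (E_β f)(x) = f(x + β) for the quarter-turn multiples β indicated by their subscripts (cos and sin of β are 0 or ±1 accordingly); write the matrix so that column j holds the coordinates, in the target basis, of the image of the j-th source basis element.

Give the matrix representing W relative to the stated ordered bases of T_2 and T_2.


image of 1: 2
image of cos x: -(5/13)cos x + (12/13)sin x
image of sin x: -(12/13)cos x - (5/13)sin x
image of cos 2x: -(240/169)cos 2x + (238/169)sin 2x
image of sin 2x: -(238/169)cos 2x - (240/169)sin 2x
each image's coordinates form column j of the matrix

the matrix is [[2, 0, 0, 0, 0]; [0, -5/13, -12/13, 0, 0]; [0, 12/13, -5/13, 0, 0]; [0, 0, 0, -240/169, -238/169]; [0, 0, 0, 238/169, -240/169]] (rows listed top to bottom)


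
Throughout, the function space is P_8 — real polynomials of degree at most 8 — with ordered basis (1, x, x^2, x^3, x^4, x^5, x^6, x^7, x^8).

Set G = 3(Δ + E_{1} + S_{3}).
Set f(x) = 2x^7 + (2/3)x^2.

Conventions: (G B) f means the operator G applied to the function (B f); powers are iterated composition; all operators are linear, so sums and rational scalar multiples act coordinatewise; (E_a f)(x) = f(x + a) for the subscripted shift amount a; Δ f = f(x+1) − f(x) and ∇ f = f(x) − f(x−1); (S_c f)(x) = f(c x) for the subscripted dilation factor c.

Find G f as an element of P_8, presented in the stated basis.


g(x) = 13128x^7 + 84x^6 + 252x^5 + 420x^4 + 420x^3 + 272x^2 + 92x + 16

Δ f = 14x^6 + 42x^5 + 70x^4 + 70x^3 + 42x^2 + (46/3)x + 8/3
E_{1} f = 2x^7 + 14x^6 + 42x^5 + 70x^4 + 70x^3 + (128/3)x^2 + (46/3)x + 8/3
S_{3} f = 4374x^7 + 6x^2
(Δ + E_{1} + S_{3}) f = 4376x^7 + 28x^6 + 84x^5 + 140x^4 + 140x^3 + (272/3)x^2 + (92/3)x + 16/3
(3(Δ + E_{1} + S_{3})) f = 13128x^7 + 84x^6 + 252x^5 + 420x^4 + 420x^3 + 272x^2 + 92x + 16


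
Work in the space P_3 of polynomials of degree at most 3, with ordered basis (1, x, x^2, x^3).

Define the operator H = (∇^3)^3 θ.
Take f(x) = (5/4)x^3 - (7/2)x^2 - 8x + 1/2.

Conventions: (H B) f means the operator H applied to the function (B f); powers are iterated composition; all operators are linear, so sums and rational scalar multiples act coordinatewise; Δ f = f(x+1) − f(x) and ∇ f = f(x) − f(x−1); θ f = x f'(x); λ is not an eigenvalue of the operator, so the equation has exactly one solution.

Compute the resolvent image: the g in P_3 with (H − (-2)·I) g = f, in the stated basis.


write g with unknown coordinates in the stated basis and equate coefficients in (H − (-2)·I) g = f
solving from the highest basis element down gives g = (5/8)x^3 - (7/4)x^2 - 4x + 1/4
check: H g = 0
so H g − (-2)·g = (5/4)x^3 - (7/2)x^2 - 8x + 1/2 = f ✓

the image equals g(x) = (5/8)x^3 - (7/4)x^2 - 4x + 1/4


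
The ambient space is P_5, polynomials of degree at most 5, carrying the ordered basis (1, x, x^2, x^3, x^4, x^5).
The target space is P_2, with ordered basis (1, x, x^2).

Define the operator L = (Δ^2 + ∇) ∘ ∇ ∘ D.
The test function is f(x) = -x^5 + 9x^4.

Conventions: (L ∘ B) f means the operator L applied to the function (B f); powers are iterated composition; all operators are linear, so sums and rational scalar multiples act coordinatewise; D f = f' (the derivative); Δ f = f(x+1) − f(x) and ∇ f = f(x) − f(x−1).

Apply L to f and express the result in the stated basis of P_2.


D f = -5x^4 + 36x^3
∇ D f = -20x^3 + 138x^2 - 128x + 41
Δ (∇ ∘ D) f = -60x^2 + 216x - 10
Δ Δ (∇ ∘ D) f = -120x + 156
∇ (∇ ∘ D) f = -60x^2 + 336x - 286
(Δ^2 + ∇) (∇ ∘ D) f = -60x^2 + 216x - 130

the result is g(x) = -60x^2 + 216x - 130


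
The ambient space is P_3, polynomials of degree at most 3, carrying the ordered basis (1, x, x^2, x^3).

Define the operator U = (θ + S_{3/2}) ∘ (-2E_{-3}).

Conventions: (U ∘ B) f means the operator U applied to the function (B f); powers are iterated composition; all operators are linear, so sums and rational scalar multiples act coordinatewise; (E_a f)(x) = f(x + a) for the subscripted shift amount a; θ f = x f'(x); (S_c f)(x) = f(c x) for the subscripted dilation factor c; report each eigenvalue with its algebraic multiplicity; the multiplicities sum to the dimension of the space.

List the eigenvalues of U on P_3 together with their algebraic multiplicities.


λ = -51/4 (multiplicity 1), λ = -17/2 (multiplicity 1), λ = -5 (multiplicity 1), λ = -2 (multiplicity 1)

image of 1: -2
image of x: -5x + 6
image of x^2: -(17/2)x^2 + 30x - 18
image of x^3: -(51/4)x^3 + (153/2)x^2 - 135x + 54
the matrix is upper triangular; its diagonal is (-2, -5, -17/2, -51/4)
for a triangular matrix the eigenvalues are the diagonal entries, with algebraic multiplicity their repetition count


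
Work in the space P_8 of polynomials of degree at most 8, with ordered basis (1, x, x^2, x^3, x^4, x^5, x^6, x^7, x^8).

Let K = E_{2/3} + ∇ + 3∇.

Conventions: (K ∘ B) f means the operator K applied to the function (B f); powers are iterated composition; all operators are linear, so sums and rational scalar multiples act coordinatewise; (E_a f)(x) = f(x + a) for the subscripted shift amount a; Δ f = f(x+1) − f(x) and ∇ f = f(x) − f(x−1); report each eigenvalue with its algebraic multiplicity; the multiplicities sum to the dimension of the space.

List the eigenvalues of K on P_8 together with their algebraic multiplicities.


image of 1: 1
image of x: x + 14/3
image of x^2: x^2 + (28/3)x - 32/9
image of x^3: x^3 + 14x^2 - (32/3)x + 116/27
image of x^4: x^4 + (56/3)x^3 - (64/3)x^2 + (464/27)x - 308/81
image of x^5: x^5 + (70/3)x^4 - (320/9)x^3 + (1160/27)x^2 - (1540/81)x + 1004/243
image of x^6: x^6 + 28x^5 - (160/3)x^4 + (2320/27)x^3 - (1540/27)x^2 + (2008/81)x - 2852/729
image of x^7: x^7 + (98/3)x^6 - (224/3)x^5 + (4060/27)x^4 - (10780/81)x^3 + (7028/81)x^2 - (19964/729)x + 8876/2187
image of x^8: x^8 + (112/3)x^7 - (896/9)x^6 + (6496/27)x^5 - (21560/81)x^4 + (56224/243)x^3 - (79856/729)x^2 + (71008/2187)x - 25988/6561
the matrix is upper triangular; its diagonal is (1, 1, 1, 1, 1, 1, 1, 1, 1)
for a triangular matrix the eigenvalues are the diagonal entries, with algebraic multiplicity their repetition count

λ = 1 (multiplicity 9)


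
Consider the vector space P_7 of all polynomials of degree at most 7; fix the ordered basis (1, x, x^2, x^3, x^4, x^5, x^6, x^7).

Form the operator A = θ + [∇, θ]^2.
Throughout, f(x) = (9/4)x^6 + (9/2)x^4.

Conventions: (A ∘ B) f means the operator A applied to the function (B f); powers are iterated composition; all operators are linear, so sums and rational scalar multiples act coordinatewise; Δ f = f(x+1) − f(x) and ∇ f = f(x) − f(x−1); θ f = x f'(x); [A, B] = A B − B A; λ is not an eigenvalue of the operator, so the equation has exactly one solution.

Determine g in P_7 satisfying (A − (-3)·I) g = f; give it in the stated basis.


write g with unknown coordinates in the stated basis and equate coefficients in (A − (-3)·I) g = f
solving from the highest basis element down gives g = (1/4)x^6 - (3/7)x^4 + 10x^3 - (1224/35)x^2 + (279/7)x + 1056/35
check: A g = (3/2)x^6 + (81/14)x^4 - 30x^3 + (3672/35)x^2 - (837/7)x - 3168/35
so A g − (-3)·g = (9/4)x^6 + (9/2)x^4 = f ✓

the image equals g(x) = (1/4)x^6 - (3/7)x^4 + 10x^3 - (1224/35)x^2 + (279/7)x + 1056/35


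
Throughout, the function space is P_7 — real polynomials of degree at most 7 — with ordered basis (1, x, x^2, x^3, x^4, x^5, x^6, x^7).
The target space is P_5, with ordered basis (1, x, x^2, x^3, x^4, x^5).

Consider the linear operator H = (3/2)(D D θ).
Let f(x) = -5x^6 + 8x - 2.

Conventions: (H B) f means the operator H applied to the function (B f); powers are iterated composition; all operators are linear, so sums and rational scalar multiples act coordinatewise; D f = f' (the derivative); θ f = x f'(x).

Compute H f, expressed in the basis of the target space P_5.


θ f = -30x^6 + 8x
D θ f = -180x^5 + 8
D (D θ) f = -900x^4
((3/2)(D D θ)) f = -1350x^4

g(x) = -1350x^4


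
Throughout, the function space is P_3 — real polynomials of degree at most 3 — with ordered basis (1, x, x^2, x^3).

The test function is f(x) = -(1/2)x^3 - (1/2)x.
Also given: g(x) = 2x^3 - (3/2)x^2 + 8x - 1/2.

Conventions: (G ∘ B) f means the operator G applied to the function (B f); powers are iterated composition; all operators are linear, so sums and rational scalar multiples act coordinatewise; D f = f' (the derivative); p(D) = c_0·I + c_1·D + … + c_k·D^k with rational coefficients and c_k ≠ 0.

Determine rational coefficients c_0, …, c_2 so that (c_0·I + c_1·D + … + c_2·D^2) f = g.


D^0 f = -(1/2)x^3 - (1/2)x
D^1 f = -(3/2)x^2 - 1/2
D^2 f = -3x
matching coefficients of g against c_0 f + c_1 Df + … from the top degree down determines the c_i
solution: c_0 = -4, c_1 = 1, c_2 = -2

c_0 = -4, c_1 = 1, c_2 = -2


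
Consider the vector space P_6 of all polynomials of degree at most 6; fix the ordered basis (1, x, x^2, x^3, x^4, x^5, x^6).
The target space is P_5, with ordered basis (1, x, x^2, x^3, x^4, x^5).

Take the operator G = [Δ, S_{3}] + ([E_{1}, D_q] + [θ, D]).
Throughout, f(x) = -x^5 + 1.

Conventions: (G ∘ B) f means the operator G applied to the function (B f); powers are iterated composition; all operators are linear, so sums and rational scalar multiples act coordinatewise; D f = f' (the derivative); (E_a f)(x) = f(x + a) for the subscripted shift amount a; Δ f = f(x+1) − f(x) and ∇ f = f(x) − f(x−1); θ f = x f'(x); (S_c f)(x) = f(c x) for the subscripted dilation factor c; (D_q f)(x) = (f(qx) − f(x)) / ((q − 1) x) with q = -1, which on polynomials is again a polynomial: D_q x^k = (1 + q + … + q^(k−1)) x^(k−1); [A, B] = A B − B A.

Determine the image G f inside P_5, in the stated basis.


S_{3} f = -243x^5 + 1
Δ S_{3} f = -1215x^4 - 2430x^3 - 2430x^2 - 1215x - 243
Δ f = -5x^4 - 10x^3 - 10x^2 - 5x - 1
S_{3} Δ f = -405x^4 - 270x^3 - 90x^2 - 15x - 1
[Δ, S_{3}] f = -810x^4 - 2160x^3 - 2340x^2 - 1200x - 242
D_q f = -x^4
E_{1} D_q f = -x^4 - 4x^3 - 6x^2 - 4x - 1
E_{1} f = -x^5 - 5x^4 - 10x^3 - 10x^2 - 5x
D_q E_{1} f = -x^4 - 10x^2 - 5
[E_{1}, D_q] f = -4x^3 + 4x^2 - 4x + 4
D f = -5x^4
θ D f = -20x^4
θ f = -5x^5
D θ f = -25x^4
[θ, D] f = 5x^4
([E_{1}, D_q] + [θ, D]) f = 5x^4 - 4x^3 + 4x^2 - 4x + 4
([Δ, S_{3}] + ([E_{1}, D_q] + [θ, D])) f = -805x^4 - 2164x^3 - 2336x^2 - 1204x - 238

the result is g(x) = -805x^4 - 2164x^3 - 2336x^2 - 1204x - 238


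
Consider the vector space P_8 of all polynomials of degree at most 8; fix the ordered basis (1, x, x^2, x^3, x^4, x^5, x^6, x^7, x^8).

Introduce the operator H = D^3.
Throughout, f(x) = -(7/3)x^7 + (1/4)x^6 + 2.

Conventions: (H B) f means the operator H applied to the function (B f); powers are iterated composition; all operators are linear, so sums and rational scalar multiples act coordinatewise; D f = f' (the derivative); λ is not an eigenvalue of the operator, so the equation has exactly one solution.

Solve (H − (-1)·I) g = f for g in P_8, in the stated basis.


the result is g(x) = -(7/3)x^7 + (1/4)x^6 + 490x^4 - 30x^3 - 11760x + 182

write g with unknown coordinates in the stated basis and equate coefficients in (H − (-1)·I) g = f
solving from the highest basis element down gives g = -(7/3)x^7 + (1/4)x^6 + 490x^4 - 30x^3 - 11760x + 182
check: H g = -490x^4 + 30x^3 + 11760x - 180
so H g − (-1)·g = -(7/3)x^7 + (1/4)x^6 + 2 = f ✓


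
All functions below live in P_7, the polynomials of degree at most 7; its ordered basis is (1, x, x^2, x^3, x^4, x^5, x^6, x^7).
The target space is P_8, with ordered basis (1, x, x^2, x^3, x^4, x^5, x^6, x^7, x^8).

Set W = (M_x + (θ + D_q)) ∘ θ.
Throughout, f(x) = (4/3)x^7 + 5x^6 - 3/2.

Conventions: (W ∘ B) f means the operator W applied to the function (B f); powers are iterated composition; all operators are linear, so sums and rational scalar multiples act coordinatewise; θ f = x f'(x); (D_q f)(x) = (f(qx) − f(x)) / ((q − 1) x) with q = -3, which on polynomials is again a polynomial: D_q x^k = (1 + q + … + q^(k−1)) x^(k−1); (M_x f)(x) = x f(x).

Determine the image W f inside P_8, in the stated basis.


θ f = (28/3)x^7 + 30x^6
M_x θ f = (28/3)x^8 + 30x^7
θ θ f = (196/3)x^7 + 180x^6
D_q θ f = (15316/3)x^6 - 5460x^5
(θ + D_q) θ f = (196/3)x^7 + (15856/3)x^6 - 5460x^5
(M_x + (θ + D_q)) θ f = (28/3)x^8 + (286/3)x^7 + (15856/3)x^6 - 5460x^5

the image equals g(x) = (28/3)x^8 + (286/3)x^7 + (15856/3)x^6 - 5460x^5


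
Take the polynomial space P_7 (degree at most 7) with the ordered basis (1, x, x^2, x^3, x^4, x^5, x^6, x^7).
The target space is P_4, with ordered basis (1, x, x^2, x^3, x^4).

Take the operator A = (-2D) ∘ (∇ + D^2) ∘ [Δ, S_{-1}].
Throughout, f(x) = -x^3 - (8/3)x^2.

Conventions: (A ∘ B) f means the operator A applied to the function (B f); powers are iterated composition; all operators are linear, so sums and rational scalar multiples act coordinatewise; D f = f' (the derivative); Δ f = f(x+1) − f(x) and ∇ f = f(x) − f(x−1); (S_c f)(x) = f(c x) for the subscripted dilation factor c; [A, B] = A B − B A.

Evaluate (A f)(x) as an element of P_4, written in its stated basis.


the image equals g(x) = -24

S_{-1} f = x^3 - (8/3)x^2
Δ S_{-1} f = 3x^2 - (7/3)x - 5/3
Δ f = -3x^2 - (25/3)x - 11/3
S_{-1} Δ f = -3x^2 + (25/3)x - 11/3
[Δ, S_{-1}] f = 6x^2 - (32/3)x + 2
∇ [Δ, S_{-1}] f = 12x - 50/3
D [Δ, S_{-1}] f = 12x - 32/3
D D [Δ, S_{-1}] f = 12
(∇ + D^2) [Δ, S_{-1}] f = 12x - 14/3
D (∇ + D^2) [Δ, S_{-1}] f = 12
(-2D) (∇ + D^2) [Δ, S_{-1}] f = -24
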